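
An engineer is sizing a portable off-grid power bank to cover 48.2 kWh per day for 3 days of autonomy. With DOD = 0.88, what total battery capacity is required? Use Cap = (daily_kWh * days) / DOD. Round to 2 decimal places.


Total energy needed = daily * days = 48.2 * 3 = 144.6 kWh
Account for depth of discharge:
  Cap = total_energy / DOD = 144.6 / 0.88
  Cap = 164.32 kWh

164.32


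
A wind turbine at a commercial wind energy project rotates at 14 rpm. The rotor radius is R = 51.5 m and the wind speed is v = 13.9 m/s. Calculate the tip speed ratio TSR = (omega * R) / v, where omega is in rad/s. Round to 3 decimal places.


Convert rotational speed to rad/s:
  omega = 14 * 2 * pi / 60 = 1.4661 rad/s
Compute tip speed:
  v_tip = omega * R = 1.4661 * 51.5 = 75.503 m/s
Tip speed ratio:
  TSR = v_tip / v_wind = 75.503 / 13.9 = 5.432

5.432


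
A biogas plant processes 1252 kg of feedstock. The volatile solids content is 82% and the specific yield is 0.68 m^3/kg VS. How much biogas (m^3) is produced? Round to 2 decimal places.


Compute volatile solids:
  VS = mass * VS_fraction = 1252 * 0.82 = 1026.64 kg
Calculate biogas volume:
  Biogas = VS * specific_yield = 1026.64 * 0.68
  Biogas = 698.12 m^3

698.12


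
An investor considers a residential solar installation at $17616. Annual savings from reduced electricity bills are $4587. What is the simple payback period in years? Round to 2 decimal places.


Simple payback period = initial cost / annual savings
Payback = 17616 / 4587
Payback = 3.84 years

3.84


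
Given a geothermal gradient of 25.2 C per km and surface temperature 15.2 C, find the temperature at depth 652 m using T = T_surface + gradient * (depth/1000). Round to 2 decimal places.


Convert depth to km: 652 / 1000 = 0.652 km
Temperature increase = gradient * depth_km = 25.2 * 0.652 = 16.43 C
Temperature at depth = T_surface + delta_T = 15.2 + 16.43
T = 31.63 C

31.63


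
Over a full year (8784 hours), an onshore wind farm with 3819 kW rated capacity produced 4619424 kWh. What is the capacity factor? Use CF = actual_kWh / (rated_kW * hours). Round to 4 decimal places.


Capacity factor = actual output / maximum possible output
Maximum possible = rated * hours = 3819 * 8784 = 33546096 kWh
CF = 4619424 / 33546096
CF = 0.1377

0.1377


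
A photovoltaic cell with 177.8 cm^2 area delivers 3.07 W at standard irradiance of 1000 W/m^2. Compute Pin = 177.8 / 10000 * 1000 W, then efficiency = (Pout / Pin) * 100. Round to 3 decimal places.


First compute the input power:
  Pin = area_cm2 / 10000 * G = 177.8 / 10000 * 1000 = 17.78 W
Then compute efficiency:
  Efficiency = (Pout / Pin) * 100 = (3.07 / 17.78) * 100
  Efficiency = 17.267%

17.267


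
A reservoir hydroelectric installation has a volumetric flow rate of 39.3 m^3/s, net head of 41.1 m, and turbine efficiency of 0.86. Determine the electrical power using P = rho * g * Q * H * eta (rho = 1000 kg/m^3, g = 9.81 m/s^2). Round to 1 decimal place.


Apply the hydropower formula P = rho * g * Q * H * eta
rho * g = 1000 * 9.81 = 9810.0
P = 9810.0 * 39.3 * 41.1 * 0.86
P = 13627049.4 W

13627049.4


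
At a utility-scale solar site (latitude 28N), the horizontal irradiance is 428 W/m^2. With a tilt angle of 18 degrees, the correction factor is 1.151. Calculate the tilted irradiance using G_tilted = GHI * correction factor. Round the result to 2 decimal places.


Identify the given values:
  GHI = 428 W/m^2, tilt correction factor = 1.151
Apply the formula G_tilted = GHI * factor:
  G_tilted = 428 * 1.151
  G_tilted = 492.63 W/m^2

492.63


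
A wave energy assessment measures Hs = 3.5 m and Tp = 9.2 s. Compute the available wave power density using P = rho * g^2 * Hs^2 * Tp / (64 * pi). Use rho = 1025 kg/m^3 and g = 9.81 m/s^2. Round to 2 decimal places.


Apply wave power formula:
  g^2 = 9.81^2 = 96.2361
  Hs^2 = 3.5^2 = 12.25
  Numerator = rho * g^2 * Hs^2 * Tp = 1025 * 96.2361 * 12.25 * 9.2 = 11116953.68
  Denominator = 64 * pi = 201.0619
  P = 11116953.68 / 201.0619 = 55291.19 W/m

55291.19


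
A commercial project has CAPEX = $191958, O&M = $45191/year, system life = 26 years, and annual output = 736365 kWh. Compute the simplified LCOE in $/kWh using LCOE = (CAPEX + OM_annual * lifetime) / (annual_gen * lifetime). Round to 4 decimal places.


Total cost = CAPEX + OM * lifetime = 191958 + 45191 * 26 = 191958 + 1174966 = 1366924
Total generation = annual * lifetime = 736365 * 26 = 19145490 kWh
LCOE = 1366924 / 19145490
LCOE = 0.0714 $/kWh

0.0714


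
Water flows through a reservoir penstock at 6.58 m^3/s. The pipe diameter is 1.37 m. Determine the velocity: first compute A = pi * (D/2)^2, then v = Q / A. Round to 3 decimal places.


Compute pipe cross-sectional area:
  A = pi * (D/2)^2 = pi * (1.37/2)^2 = 1.4741 m^2
Calculate velocity:
  v = Q / A = 6.58 / 1.4741
  v = 4.464 m/s

4.464


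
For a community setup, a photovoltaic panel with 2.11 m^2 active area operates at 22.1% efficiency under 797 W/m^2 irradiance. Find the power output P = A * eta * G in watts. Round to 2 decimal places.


Use the solar power formula P = A * eta * G.
Given: A = 2.11 m^2, eta = 0.221, G = 797 W/m^2
P = 2.11 * 0.221 * 797
P = 371.65 W

371.65


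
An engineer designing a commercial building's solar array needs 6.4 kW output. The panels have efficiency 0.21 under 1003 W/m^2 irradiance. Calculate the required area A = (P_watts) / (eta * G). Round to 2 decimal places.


Convert target power to watts: P = 6.4 * 1000 = 6400.0 W
Compute denominator: eta * G = 0.21 * 1003 = 210.63
Required area A = P / (eta * G) = 6400.0 / 210.63
A = 30.39 m^2

30.39


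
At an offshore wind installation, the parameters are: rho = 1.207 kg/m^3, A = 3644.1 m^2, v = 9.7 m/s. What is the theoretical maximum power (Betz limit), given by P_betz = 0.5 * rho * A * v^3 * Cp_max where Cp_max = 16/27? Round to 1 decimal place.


The Betz coefficient Cp_max = 16/27 = 0.5926
v^3 = 9.7^3 = 912.673
P_betz = 0.5 * rho * A * v^3 * Cp_max
P_betz = 0.5 * 1.207 * 3644.1 * 912.673 * 0.5926
P_betz = 1189430.3 W

1189430.3


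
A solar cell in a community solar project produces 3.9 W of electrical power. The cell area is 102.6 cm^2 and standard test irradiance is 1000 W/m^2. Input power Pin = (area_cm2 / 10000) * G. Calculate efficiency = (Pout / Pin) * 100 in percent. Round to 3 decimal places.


First compute the input power:
  Pin = area_cm2 / 10000 * G = 102.6 / 10000 * 1000 = 10.26 W
Then compute efficiency:
  Efficiency = (Pout / Pin) * 100 = (3.9 / 10.26) * 100
  Efficiency = 38.012%

38.012


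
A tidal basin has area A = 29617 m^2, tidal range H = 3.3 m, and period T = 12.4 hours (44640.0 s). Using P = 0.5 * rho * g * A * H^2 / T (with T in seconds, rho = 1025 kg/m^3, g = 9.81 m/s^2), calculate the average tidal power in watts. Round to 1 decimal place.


Convert period to seconds: T = 12.4 * 3600 = 44640.0 s
H^2 = 3.3^2 = 10.89
P = 0.5 * rho * g * A * H^2 / T
P = 0.5 * 1025 * 9.81 * 29617 * 10.89 / 44640.0
P = 36325.2 W

36325.2


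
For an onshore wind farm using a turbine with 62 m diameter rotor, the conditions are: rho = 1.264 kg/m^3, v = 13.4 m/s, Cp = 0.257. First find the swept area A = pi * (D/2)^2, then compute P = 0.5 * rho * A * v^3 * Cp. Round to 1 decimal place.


Step 1 -- Compute swept area:
  A = pi * (D/2)^2 = pi * (62/2)^2 = 3019.07 m^2
Step 2 -- Apply wind power equation:
  P = 0.5 * rho * A * v^3 * Cp
  v^3 = 13.4^3 = 2406.104
  P = 0.5 * 1.264 * 3019.07 * 2406.104 * 0.257
  P = 1179880.0 W

1179880.0


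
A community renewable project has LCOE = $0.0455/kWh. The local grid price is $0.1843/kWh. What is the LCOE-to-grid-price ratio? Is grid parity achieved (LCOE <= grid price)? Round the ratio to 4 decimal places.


Compare LCOE to grid price:
  LCOE = $0.0455/kWh, Grid price = $0.1843/kWh
  Ratio = LCOE / grid_price = 0.0455 / 0.1843 = 0.2469
  Grid parity achieved (ratio <= 1)? yes

0.2469


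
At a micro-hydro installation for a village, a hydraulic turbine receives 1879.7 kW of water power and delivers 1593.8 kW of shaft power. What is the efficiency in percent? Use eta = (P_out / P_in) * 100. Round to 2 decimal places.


Turbine efficiency = (output power / input power) * 100
eta = (1593.8 / 1879.7) * 100
eta = 84.79%

84.79


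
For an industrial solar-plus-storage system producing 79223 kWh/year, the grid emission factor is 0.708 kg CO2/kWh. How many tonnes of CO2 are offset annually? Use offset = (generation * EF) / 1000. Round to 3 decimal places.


CO2 offset in kg = generation * emission_factor
CO2 offset = 79223 * 0.708 = 56089.88 kg
Convert to tonnes:
  CO2 offset = 56089.88 / 1000 = 56.090 tonnes

56.090


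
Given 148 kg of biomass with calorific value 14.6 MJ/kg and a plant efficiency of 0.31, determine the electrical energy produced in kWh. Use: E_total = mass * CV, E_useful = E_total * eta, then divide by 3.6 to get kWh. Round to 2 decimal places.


Total energy = mass * CV = 148 * 14.6 = 2160.8 MJ
Useful energy = total * eta = 2160.8 * 0.31 = 669.85 MJ
Convert to kWh: 669.85 / 3.6
Useful energy = 186.07 kWh

186.07


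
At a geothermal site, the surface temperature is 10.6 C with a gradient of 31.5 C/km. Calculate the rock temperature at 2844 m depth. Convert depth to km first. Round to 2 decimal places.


Convert depth to km: 2844 / 1000 = 2.844 km
Temperature increase = gradient * depth_km = 31.5 * 2.844 = 89.59 C
Temperature at depth = T_surface + delta_T = 10.6 + 89.59
T = 100.19 C

100.19


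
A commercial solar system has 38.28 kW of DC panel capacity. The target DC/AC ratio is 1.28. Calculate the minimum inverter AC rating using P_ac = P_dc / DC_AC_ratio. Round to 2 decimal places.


The inverter AC capacity is determined by the DC/AC ratio.
Given: P_dc = 38.28 kW, DC/AC ratio = 1.28
P_ac = P_dc / ratio = 38.28 / 1.28
P_ac = 29.91 kW

29.91


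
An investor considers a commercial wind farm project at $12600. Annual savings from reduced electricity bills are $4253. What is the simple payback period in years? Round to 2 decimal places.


Simple payback period = initial cost / annual savings
Payback = 12600 / 4253
Payback = 2.96 years

2.96


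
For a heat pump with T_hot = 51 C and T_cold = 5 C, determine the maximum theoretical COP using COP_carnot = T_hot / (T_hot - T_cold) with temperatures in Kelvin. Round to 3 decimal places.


Convert to Kelvin:
  T_hot = 51 + 273.15 = 324.15 K
  T_cold = 5 + 273.15 = 278.15 K
Apply Carnot COP formula:
  COP = T_hot_K / (T_hot_K - T_cold_K) = 324.15 / 46.0
  COP = 7.047

7.047


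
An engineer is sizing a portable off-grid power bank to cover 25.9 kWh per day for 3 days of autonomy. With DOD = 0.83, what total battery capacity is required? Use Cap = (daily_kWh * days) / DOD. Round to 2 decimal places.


Total energy needed = daily * days = 25.9 * 3 = 77.7 kWh
Account for depth of discharge:
  Cap = total_energy / DOD = 77.7 / 0.83
  Cap = 93.61 kWh

93.61


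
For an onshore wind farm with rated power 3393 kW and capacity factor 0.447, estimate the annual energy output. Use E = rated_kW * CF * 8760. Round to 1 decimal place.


Annual energy = rated_kW * capacity_factor * hours_per_year
Given: P_rated = 3393 kW, CF = 0.447, hours = 8760
E = 3393 * 0.447 * 8760
E = 13286038.0 kWh

13286038.0


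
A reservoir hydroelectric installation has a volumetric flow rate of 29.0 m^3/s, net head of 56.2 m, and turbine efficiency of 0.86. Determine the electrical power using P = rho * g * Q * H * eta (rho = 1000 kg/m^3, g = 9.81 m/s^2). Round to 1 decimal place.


Apply the hydropower formula P = rho * g * Q * H * eta
rho * g = 1000 * 9.81 = 9810.0
P = 9810.0 * 29.0 * 56.2 * 0.86
P = 13749970.7 W

13749970.7


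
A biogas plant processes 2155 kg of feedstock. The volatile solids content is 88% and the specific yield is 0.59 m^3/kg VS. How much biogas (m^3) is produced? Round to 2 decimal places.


Compute volatile solids:
  VS = mass * VS_fraction = 2155 * 0.88 = 1896.4 kg
Calculate biogas volume:
  Biogas = VS * specific_yield = 1896.4 * 0.59
  Biogas = 1118.88 m^3

1118.88


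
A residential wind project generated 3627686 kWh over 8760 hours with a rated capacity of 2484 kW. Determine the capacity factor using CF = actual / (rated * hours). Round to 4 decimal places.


Capacity factor = actual output / maximum possible output
Maximum possible = rated * hours = 2484 * 8760 = 21759840 kWh
CF = 3627686 / 21759840
CF = 0.1667

0.1667


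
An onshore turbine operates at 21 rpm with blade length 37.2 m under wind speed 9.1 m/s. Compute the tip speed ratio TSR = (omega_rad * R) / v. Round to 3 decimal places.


Convert rotational speed to rad/s:
  omega = 21 * 2 * pi / 60 = 2.1991 rad/s
Compute tip speed:
  v_tip = omega * R = 2.1991 * 37.2 = 81.807 m/s
Tip speed ratio:
  TSR = v_tip / v_wind = 81.807 / 9.1 = 8.990

8.990


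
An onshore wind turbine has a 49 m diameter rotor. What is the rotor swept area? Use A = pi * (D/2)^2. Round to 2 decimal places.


Compute the rotor radius:
  r = D / 2 = 49 / 2 = 24.5 m
Calculate swept area:
  A = pi * r^2 = pi * 24.5^2
  A = 1885.74 m^2

1885.74


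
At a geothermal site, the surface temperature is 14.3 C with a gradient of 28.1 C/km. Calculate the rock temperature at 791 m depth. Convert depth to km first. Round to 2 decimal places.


Convert depth to km: 791 / 1000 = 0.791 km
Temperature increase = gradient * depth_km = 28.1 * 0.791 = 22.23 C
Temperature at depth = T_surface + delta_T = 14.3 + 22.23
T = 36.53 C

36.53


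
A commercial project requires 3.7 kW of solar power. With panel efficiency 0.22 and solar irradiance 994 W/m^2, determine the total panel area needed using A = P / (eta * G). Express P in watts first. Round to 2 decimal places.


Convert target power to watts: P = 3.7 * 1000 = 3700.0 W
Compute denominator: eta * G = 0.22 * 994 = 218.68
Required area A = P / (eta * G) = 3700.0 / 218.68
A = 16.92 m^2

16.92


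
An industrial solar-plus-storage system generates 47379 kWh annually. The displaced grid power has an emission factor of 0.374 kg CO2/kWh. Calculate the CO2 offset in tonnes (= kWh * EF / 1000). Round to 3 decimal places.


CO2 offset in kg = generation * emission_factor
CO2 offset = 47379 * 0.374 = 17719.75 kg
Convert to tonnes:
  CO2 offset = 17719.75 / 1000 = 17.720 tonnes

17.720


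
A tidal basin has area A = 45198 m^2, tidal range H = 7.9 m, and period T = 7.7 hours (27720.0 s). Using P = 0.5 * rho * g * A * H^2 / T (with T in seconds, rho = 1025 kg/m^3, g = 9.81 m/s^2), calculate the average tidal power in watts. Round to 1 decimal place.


Convert period to seconds: T = 7.7 * 3600 = 27720.0 s
H^2 = 7.9^2 = 62.41
P = 0.5 * rho * g * A * H^2 / T
P = 0.5 * 1025 * 9.81 * 45198 * 62.41 / 27720.0
P = 511614.7 W

511614.7


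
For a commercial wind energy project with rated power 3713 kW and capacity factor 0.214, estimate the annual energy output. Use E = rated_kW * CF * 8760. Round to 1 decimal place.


Annual energy = rated_kW * capacity_factor * hours_per_year
Given: P_rated = 3713 kW, CF = 0.214, hours = 8760
E = 3713 * 0.214 * 8760
E = 6960538.3 kWh

6960538.3


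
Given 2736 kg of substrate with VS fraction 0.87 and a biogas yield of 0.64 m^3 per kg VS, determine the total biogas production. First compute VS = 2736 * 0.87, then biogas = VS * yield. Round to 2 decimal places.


Compute volatile solids:
  VS = mass * VS_fraction = 2736 * 0.87 = 2380.32 kg
Calculate biogas volume:
  Biogas = VS * specific_yield = 2380.32 * 0.64
  Biogas = 1523.40 m^3

1523.40


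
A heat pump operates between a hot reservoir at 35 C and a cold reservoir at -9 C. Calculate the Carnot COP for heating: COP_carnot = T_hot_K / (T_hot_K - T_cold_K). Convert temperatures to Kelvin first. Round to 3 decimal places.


Convert to Kelvin:
  T_hot = 35 + 273.15 = 308.15 K
  T_cold = -9 + 273.15 = 264.15 K
Apply Carnot COP formula:
  COP = T_hot_K / (T_hot_K - T_cold_K) = 308.15 / 44.0
  COP = 7.003

7.003


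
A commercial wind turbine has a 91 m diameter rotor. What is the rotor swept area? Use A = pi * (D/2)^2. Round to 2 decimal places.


Compute the rotor radius:
  r = D / 2 = 91 / 2 = 45.5 m
Calculate swept area:
  A = pi * r^2 = pi * 45.5^2
  A = 6503.88 m^2

6503.88


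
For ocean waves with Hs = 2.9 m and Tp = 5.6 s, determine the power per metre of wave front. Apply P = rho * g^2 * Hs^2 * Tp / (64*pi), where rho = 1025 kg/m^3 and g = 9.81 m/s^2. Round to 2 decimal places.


Apply wave power formula:
  g^2 = 9.81^2 = 96.2361
  Hs^2 = 2.9^2 = 8.41
  Numerator = rho * g^2 * Hs^2 * Tp = 1025 * 96.2361 * 8.41 * 5.6 = 4645643.75
  Denominator = 64 * pi = 201.0619
  P = 4645643.75 / 201.0619 = 23105.54 W/m

23105.54


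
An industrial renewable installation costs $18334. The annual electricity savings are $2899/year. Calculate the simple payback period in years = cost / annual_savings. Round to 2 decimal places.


Simple payback period = initial cost / annual savings
Payback = 18334 / 2899
Payback = 6.32 years

6.32


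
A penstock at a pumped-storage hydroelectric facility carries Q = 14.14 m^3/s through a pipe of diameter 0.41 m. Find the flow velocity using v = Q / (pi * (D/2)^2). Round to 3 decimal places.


Compute pipe cross-sectional area:
  A = pi * (D/2)^2 = pi * (0.41/2)^2 = 0.132 m^2
Calculate velocity:
  v = Q / A = 14.14 / 0.132
  v = 107.101 m/s

107.101


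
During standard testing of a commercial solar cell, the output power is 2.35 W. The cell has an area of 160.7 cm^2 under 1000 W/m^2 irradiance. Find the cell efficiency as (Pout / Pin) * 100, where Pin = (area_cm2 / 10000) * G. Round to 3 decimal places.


First compute the input power:
  Pin = area_cm2 / 10000 * G = 160.7 / 10000 * 1000 = 16.07 W
Then compute efficiency:
  Efficiency = (Pout / Pin) * 100 = (2.35 / 16.07) * 100
  Efficiency = 14.624%

14.624


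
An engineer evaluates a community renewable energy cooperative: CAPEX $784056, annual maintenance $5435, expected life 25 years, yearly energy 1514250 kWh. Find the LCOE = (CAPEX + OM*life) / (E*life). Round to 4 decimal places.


Total cost = CAPEX + OM * lifetime = 784056 + 5435 * 25 = 784056 + 135875 = 919931
Total generation = annual * lifetime = 1514250 * 25 = 37856250 kWh
LCOE = 919931 / 37856250
LCOE = 0.0243 $/kWh

0.0243


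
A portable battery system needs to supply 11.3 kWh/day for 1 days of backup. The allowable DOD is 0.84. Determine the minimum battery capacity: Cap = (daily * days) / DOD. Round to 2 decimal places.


Total energy needed = daily * days = 11.3 * 1 = 11.3 kWh
Account for depth of discharge:
  Cap = total_energy / DOD = 11.3 / 0.84
  Cap = 13.45 kWh

13.45


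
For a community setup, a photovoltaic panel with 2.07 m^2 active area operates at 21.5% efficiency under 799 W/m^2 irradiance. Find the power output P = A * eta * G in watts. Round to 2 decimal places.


Use the solar power formula P = A * eta * G.
Given: A = 2.07 m^2, eta = 0.215, G = 799 W/m^2
P = 2.07 * 0.215 * 799
P = 355.59 W

355.59


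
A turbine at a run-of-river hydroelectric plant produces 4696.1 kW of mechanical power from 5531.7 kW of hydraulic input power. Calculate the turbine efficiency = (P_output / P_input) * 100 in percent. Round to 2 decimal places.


Turbine efficiency = (output power / input power) * 100
eta = (4696.1 / 5531.7) * 100
eta = 84.89%

84.89


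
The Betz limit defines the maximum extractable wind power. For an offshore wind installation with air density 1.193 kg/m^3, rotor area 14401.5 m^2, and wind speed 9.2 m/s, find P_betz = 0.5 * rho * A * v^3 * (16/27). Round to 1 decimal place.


The Betz coefficient Cp_max = 16/27 = 0.5926
v^3 = 9.2^3 = 778.688
P_betz = 0.5 * rho * A * v^3 * Cp_max
P_betz = 0.5 * 1.193 * 14401.5 * 778.688 * 0.5926
P_betz = 3964038.6 W

3964038.6


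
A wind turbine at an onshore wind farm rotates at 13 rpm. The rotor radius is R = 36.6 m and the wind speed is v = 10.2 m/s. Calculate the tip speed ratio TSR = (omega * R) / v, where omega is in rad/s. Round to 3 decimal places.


Convert rotational speed to rad/s:
  omega = 13 * 2 * pi / 60 = 1.3614 rad/s
Compute tip speed:
  v_tip = omega * R = 1.3614 * 36.6 = 49.826 m/s
Tip speed ratio:
  TSR = v_tip / v_wind = 49.826 / 10.2 = 4.885

4.885


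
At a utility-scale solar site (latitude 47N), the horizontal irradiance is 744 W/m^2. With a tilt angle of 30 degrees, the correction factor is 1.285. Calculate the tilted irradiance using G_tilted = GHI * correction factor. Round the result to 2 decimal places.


Identify the given values:
  GHI = 744 W/m^2, tilt correction factor = 1.285
Apply the formula G_tilted = GHI * factor:
  G_tilted = 744 * 1.285
  G_tilted = 956.04 W/m^2

956.04


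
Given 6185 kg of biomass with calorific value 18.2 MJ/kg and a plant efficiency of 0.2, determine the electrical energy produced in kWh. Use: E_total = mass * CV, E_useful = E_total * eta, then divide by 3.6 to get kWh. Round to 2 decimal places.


Total energy = mass * CV = 6185 * 18.2 = 112567.0 MJ
Useful energy = total * eta = 112567.0 * 0.2 = 22513.4 MJ
Convert to kWh: 22513.4 / 3.6
Useful energy = 6253.72 kWh

6253.72


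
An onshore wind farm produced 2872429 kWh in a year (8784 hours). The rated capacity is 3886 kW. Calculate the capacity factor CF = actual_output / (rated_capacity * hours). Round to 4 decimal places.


Capacity factor = actual output / maximum possible output
Maximum possible = rated * hours = 3886 * 8784 = 34134624 kWh
CF = 2872429 / 34134624
CF = 0.0842

0.0842


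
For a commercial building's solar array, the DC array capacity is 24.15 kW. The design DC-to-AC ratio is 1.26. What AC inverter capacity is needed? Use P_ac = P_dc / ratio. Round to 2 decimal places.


The inverter AC capacity is determined by the DC/AC ratio.
Given: P_dc = 24.15 kW, DC/AC ratio = 1.26
P_ac = P_dc / ratio = 24.15 / 1.26
P_ac = 19.17 kW

19.17


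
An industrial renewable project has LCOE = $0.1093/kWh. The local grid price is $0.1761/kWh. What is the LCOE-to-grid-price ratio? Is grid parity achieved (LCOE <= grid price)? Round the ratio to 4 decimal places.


Compare LCOE to grid price:
  LCOE = $0.1093/kWh, Grid price = $0.1761/kWh
  Ratio = LCOE / grid_price = 0.1093 / 0.1761 = 0.6207
  Grid parity achieved (ratio <= 1)? yes

0.6207


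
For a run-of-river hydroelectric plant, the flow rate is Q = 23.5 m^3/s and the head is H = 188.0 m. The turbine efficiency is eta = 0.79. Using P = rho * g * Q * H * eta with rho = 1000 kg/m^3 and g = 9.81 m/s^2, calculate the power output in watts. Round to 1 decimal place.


Apply the hydropower formula P = rho * g * Q * H * eta
rho * g = 1000 * 9.81 = 9810.0
P = 9810.0 * 23.5 * 188.0 * 0.79
P = 34239058.2 W

34239058.2


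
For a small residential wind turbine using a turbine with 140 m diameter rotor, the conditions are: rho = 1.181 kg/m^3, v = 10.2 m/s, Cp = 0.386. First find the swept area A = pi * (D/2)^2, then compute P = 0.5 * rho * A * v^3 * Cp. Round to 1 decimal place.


Step 1 -- Compute swept area:
  A = pi * (D/2)^2 = pi * (140/2)^2 = 15393.8 m^2
Step 2 -- Apply wind power equation:
  P = 0.5 * rho * A * v^3 * Cp
  v^3 = 10.2^3 = 1061.208
  P = 0.5 * 1.181 * 15393.8 * 1061.208 * 0.386
  P = 3723519.9 W

3723519.9


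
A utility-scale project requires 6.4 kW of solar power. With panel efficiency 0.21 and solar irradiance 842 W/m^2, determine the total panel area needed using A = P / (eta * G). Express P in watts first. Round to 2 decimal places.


Convert target power to watts: P = 6.4 * 1000 = 6400.0 W
Compute denominator: eta * G = 0.21 * 842 = 176.82
Required area A = P / (eta * G) = 6400.0 / 176.82
A = 36.20 m^2

36.20


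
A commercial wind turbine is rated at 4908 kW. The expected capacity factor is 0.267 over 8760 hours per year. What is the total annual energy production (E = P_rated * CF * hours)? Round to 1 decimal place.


Annual energy = rated_kW * capacity_factor * hours_per_year
Given: P_rated = 4908 kW, CF = 0.267, hours = 8760
E = 4908 * 0.267 * 8760
E = 11479419.4 kWh

11479419.4


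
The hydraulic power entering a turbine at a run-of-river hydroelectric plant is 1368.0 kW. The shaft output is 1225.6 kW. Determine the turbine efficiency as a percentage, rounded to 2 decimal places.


Turbine efficiency = (output power / input power) * 100
eta = (1225.6 / 1368.0) * 100
eta = 89.59%

89.59


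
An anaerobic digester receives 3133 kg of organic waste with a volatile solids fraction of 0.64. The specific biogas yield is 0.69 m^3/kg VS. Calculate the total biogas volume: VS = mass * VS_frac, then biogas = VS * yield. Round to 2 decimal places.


Compute volatile solids:
  VS = mass * VS_fraction = 3133 * 0.64 = 2005.12 kg
Calculate biogas volume:
  Biogas = VS * specific_yield = 2005.12 * 0.69
  Biogas = 1383.53 m^3

1383.53


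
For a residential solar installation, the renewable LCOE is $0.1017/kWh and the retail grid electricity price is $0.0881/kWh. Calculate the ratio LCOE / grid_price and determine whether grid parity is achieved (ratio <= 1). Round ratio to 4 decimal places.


Compare LCOE to grid price:
  LCOE = $0.1017/kWh, Grid price = $0.0881/kWh
  Ratio = LCOE / grid_price = 0.1017 / 0.0881 = 1.1544
  Grid parity achieved (ratio <= 1)? no

1.1544


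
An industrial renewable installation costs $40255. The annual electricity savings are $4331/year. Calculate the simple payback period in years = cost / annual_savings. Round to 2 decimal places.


Simple payback period = initial cost / annual savings
Payback = 40255 / 4331
Payback = 9.29 years

9.29


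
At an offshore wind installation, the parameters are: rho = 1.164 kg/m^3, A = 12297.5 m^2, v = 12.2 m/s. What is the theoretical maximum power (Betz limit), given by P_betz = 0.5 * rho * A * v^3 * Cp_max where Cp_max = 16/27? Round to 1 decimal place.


The Betz coefficient Cp_max = 16/27 = 0.5926
v^3 = 12.2^3 = 1815.848
P_betz = 0.5 * rho * A * v^3 * Cp_max
P_betz = 0.5 * 1.164 * 12297.5 * 1815.848 * 0.5926
P_betz = 7701503.7 W

7701503.7


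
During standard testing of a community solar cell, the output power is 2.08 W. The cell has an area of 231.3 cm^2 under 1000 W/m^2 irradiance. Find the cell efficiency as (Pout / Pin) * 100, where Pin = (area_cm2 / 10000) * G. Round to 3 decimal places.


First compute the input power:
  Pin = area_cm2 / 10000 * G = 231.3 / 10000 * 1000 = 23.13 W
Then compute efficiency:
  Efficiency = (Pout / Pin) * 100 = (2.08 / 23.13) * 100
  Efficiency = 8.993%

8.993


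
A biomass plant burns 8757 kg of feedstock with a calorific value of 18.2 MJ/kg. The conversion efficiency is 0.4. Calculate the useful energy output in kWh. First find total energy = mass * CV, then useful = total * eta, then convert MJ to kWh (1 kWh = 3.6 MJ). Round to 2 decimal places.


Total energy = mass * CV = 8757 * 18.2 = 159377.4 MJ
Useful energy = total * eta = 159377.4 * 0.4 = 63750.96 MJ
Convert to kWh: 63750.96 / 3.6
Useful energy = 17708.60 kWh

17708.60


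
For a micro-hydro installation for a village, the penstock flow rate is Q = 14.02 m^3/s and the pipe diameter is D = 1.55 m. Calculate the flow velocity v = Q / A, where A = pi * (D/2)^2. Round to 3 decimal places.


Compute pipe cross-sectional area:
  A = pi * (D/2)^2 = pi * (1.55/2)^2 = 1.8869 m^2
Calculate velocity:
  v = Q / A = 14.02 / 1.8869
  v = 7.430 m/s

7.430


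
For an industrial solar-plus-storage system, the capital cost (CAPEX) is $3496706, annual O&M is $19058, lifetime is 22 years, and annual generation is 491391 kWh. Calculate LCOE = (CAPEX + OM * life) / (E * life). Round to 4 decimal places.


Total cost = CAPEX + OM * lifetime = 3496706 + 19058 * 22 = 3496706 + 419276 = 3915982
Total generation = annual * lifetime = 491391 * 22 = 10810602 kWh
LCOE = 3915982 / 10810602
LCOE = 0.3622 $/kWh

0.3622


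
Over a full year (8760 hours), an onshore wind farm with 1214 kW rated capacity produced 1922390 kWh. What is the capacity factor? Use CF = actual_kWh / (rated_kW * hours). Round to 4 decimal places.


Capacity factor = actual output / maximum possible output
Maximum possible = rated * hours = 1214 * 8760 = 10634640 kWh
CF = 1922390 / 10634640
CF = 0.1808

0.1808


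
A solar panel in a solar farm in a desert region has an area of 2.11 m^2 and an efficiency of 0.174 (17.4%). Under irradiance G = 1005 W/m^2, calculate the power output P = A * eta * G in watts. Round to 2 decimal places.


Use the solar power formula P = A * eta * G.
Given: A = 2.11 m^2, eta = 0.174, G = 1005 W/m^2
P = 2.11 * 0.174 * 1005
P = 368.98 W

368.98


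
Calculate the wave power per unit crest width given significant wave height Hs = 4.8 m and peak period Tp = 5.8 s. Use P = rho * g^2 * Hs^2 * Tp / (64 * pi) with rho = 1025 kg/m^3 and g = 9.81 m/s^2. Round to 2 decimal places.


Apply wave power formula:
  g^2 = 9.81^2 = 96.2361
  Hs^2 = 4.8^2 = 23.04
  Numerator = rho * g^2 * Hs^2 * Tp = 1025 * 96.2361 * 23.04 * 5.8 = 13181728.08
  Denominator = 64 * pi = 201.0619
  P = 13181728.08 / 201.0619 = 65560.54 W/m

65560.54


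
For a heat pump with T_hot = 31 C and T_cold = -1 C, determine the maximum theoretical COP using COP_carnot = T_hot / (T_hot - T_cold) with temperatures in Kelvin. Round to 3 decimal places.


Convert to Kelvin:
  T_hot = 31 + 273.15 = 304.15 K
  T_cold = -1 + 273.15 = 272.15 K
Apply Carnot COP formula:
  COP = T_hot_K / (T_hot_K - T_cold_K) = 304.15 / 32.0
  COP = 9.505

9.505


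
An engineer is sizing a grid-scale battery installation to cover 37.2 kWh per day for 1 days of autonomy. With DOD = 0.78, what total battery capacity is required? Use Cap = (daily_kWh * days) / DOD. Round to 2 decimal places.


Total energy needed = daily * days = 37.2 * 1 = 37.2 kWh
Account for depth of discharge:
  Cap = total_energy / DOD = 37.2 / 0.78
  Cap = 47.69 kWh

47.69


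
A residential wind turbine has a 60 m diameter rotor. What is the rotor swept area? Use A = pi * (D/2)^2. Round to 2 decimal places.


Compute the rotor radius:
  r = D / 2 = 60 / 2 = 30.0 m
Calculate swept area:
  A = pi * r^2 = pi * 30.0^2
  A = 2827.43 m^2

2827.43


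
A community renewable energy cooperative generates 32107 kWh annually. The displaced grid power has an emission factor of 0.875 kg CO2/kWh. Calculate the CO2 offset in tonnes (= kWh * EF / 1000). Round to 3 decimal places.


CO2 offset in kg = generation * emission_factor
CO2 offset = 32107 * 0.875 = 28093.63 kg
Convert to tonnes:
  CO2 offset = 28093.63 / 1000 = 28.094 tonnes

28.094


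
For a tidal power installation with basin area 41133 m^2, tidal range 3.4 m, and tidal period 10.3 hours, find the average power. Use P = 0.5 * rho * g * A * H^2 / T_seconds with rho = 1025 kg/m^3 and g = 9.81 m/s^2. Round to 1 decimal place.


Convert period to seconds: T = 10.3 * 3600 = 37080.0 s
H^2 = 3.4^2 = 11.56
P = 0.5 * rho * g * A * H^2 / T
P = 0.5 * 1025 * 9.81 * 41133 * 11.56 / 37080.0
P = 64472.0 W

64472.0


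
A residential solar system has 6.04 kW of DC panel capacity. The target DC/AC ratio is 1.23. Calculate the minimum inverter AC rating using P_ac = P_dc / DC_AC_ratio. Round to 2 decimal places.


The inverter AC capacity is determined by the DC/AC ratio.
Given: P_dc = 6.04 kW, DC/AC ratio = 1.23
P_ac = P_dc / ratio = 6.04 / 1.23
P_ac = 4.91 kW

4.91


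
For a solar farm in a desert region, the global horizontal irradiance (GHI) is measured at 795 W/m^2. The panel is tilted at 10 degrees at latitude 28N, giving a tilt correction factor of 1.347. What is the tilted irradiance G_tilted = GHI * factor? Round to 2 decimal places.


Identify the given values:
  GHI = 795 W/m^2, tilt correction factor = 1.347
Apply the formula G_tilted = GHI * factor:
  G_tilted = 795 * 1.347
  G_tilted = 1070.87 W/m^2

1070.87


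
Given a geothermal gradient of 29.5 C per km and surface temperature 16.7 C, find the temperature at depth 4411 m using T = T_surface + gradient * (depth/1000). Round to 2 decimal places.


Convert depth to km: 4411 / 1000 = 4.411 km
Temperature increase = gradient * depth_km = 29.5 * 4.411 = 130.12 C
Temperature at depth = T_surface + delta_T = 16.7 + 130.12
T = 146.82 C

146.82


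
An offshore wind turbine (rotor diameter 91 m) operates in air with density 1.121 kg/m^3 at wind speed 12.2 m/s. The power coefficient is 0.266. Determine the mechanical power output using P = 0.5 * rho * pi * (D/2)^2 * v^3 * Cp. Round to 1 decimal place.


Step 1 -- Compute swept area:
  A = pi * (D/2)^2 = pi * (91/2)^2 = 6503.88 m^2
Step 2 -- Apply wind power equation:
  P = 0.5 * rho * A * v^3 * Cp
  v^3 = 12.2^3 = 1815.848
  P = 0.5 * 1.121 * 6503.88 * 1815.848 * 0.266
  P = 1760797.5 W

1760797.5


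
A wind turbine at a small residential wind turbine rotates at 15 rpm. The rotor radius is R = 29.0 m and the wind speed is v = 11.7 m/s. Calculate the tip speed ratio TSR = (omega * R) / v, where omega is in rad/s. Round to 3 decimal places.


Convert rotational speed to rad/s:
  omega = 15 * 2 * pi / 60 = 1.5708 rad/s
Compute tip speed:
  v_tip = omega * R = 1.5708 * 29.0 = 45.553 m/s
Tip speed ratio:
  TSR = v_tip / v_wind = 45.553 / 11.7 = 3.893

3.893


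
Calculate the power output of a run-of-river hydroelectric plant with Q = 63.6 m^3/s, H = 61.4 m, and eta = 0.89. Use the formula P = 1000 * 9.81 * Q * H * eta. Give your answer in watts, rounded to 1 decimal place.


Apply the hydropower formula P = rho * g * Q * H * eta
rho * g = 1000 * 9.81 = 9810.0
P = 9810.0 * 63.6 * 61.4 * 0.89
P = 34094513.7 W

34094513.7


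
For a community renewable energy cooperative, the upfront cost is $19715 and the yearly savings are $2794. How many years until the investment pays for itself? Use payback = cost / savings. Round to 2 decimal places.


Simple payback period = initial cost / annual savings
Payback = 19715 / 2794
Payback = 7.06 years

7.06


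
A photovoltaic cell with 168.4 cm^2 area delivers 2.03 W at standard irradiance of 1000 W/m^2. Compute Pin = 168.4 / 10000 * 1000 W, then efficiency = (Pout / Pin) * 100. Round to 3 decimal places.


First compute the input power:
  Pin = area_cm2 / 10000 * G = 168.4 / 10000 * 1000 = 16.84 W
Then compute efficiency:
  Efficiency = (Pout / Pin) * 100 = (2.03 / 16.84) * 100
  Efficiency = 12.055%

12.055


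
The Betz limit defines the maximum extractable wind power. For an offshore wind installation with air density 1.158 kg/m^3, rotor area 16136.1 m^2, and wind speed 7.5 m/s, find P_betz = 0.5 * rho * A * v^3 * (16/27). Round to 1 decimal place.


The Betz coefficient Cp_max = 16/27 = 0.5926
v^3 = 7.5^3 = 421.875
P_betz = 0.5 * rho * A * v^3 * Cp_max
P_betz = 0.5 * 1.158 * 16136.1 * 421.875 * 0.5926
P_betz = 2335700.5 W

2335700.5


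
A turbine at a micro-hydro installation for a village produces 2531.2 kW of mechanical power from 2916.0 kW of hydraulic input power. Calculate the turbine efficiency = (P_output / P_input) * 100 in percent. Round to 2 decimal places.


Turbine efficiency = (output power / input power) * 100
eta = (2531.2 / 2916.0) * 100
eta = 86.80%

86.80


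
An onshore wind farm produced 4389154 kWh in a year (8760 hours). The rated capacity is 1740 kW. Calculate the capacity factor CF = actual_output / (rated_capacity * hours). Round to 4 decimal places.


Capacity factor = actual output / maximum possible output
Maximum possible = rated * hours = 1740 * 8760 = 15242400 kWh
CF = 4389154 / 15242400
CF = 0.2880

0.2880


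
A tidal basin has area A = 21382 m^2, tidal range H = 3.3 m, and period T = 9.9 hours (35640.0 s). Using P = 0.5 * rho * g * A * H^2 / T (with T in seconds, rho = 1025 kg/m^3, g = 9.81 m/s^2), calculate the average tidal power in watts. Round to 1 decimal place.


Convert period to seconds: T = 9.9 * 3600 = 35640.0 s
H^2 = 3.3^2 = 10.89
P = 0.5 * rho * g * A * H^2 / T
P = 0.5 * 1025 * 9.81 * 21382 * 10.89 / 35640.0
P = 32847.4 W

32847.4


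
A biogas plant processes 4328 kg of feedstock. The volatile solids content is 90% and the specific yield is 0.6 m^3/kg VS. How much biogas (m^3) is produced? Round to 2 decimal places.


Compute volatile solids:
  VS = mass * VS_fraction = 4328 * 0.9 = 3895.2 kg
Calculate biogas volume:
  Biogas = VS * specific_yield = 3895.2 * 0.6
  Biogas = 2337.12 m^3

2337.12


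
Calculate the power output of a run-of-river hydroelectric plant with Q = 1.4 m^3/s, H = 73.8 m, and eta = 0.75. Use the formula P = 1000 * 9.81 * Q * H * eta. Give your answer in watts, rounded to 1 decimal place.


Apply the hydropower formula P = rho * g * Q * H * eta
rho * g = 1000 * 9.81 = 9810.0
P = 9810.0 * 1.4 * 73.8 * 0.75
P = 760176.9 W

760176.9


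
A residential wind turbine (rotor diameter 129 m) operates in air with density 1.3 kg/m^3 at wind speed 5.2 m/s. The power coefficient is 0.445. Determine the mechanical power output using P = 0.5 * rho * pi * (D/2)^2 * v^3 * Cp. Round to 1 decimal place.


Step 1 -- Compute swept area:
  A = pi * (D/2)^2 = pi * (129/2)^2 = 13069.81 m^2
Step 2 -- Apply wind power equation:
  P = 0.5 * rho * A * v^3 * Cp
  v^3 = 5.2^3 = 140.608
  P = 0.5 * 1.3 * 13069.81 * 140.608 * 0.445
  P = 531560.5 W

531560.5


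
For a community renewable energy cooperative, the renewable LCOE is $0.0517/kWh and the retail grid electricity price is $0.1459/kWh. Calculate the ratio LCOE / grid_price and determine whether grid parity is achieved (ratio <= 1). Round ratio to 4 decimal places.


Compare LCOE to grid price:
  LCOE = $0.0517/kWh, Grid price = $0.1459/kWh
  Ratio = LCOE / grid_price = 0.0517 / 0.1459 = 0.3544
  Grid parity achieved (ratio <= 1)? yes

0.3544


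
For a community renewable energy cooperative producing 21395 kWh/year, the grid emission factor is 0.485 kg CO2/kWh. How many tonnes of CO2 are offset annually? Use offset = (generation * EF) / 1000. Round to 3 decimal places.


CO2 offset in kg = generation * emission_factor
CO2 offset = 21395 * 0.485 = 10376.58 kg
Convert to tonnes:
  CO2 offset = 10376.58 / 1000 = 10.377 tonnes

10.377


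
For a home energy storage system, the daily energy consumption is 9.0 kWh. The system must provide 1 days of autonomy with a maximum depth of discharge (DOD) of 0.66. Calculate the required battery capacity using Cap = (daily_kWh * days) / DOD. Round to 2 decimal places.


Total energy needed = daily * days = 9.0 * 1 = 9.0 kWh
Account for depth of discharge:
  Cap = total_energy / DOD = 9.0 / 0.66
  Cap = 13.64 kWh

13.64


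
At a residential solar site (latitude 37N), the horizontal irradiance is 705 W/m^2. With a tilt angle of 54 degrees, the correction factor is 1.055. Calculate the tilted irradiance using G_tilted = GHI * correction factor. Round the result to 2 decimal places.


Identify the given values:
  GHI = 705 W/m^2, tilt correction factor = 1.055
Apply the formula G_tilted = GHI * factor:
  G_tilted = 705 * 1.055
  G_tilted = 743.78 W/m^2

743.78


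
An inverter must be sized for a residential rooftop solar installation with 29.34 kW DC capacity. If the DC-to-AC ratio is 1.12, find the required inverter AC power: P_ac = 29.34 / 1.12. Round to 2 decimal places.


The inverter AC capacity is determined by the DC/AC ratio.
Given: P_dc = 29.34 kW, DC/AC ratio = 1.12
P_ac = P_dc / ratio = 29.34 / 1.12
P_ac = 26.20 kW

26.20


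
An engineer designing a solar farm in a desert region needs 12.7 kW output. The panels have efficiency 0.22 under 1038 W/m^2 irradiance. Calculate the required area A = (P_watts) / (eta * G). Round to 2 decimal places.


Convert target power to watts: P = 12.7 * 1000 = 12700.0 W
Compute denominator: eta * G = 0.22 * 1038 = 228.36
Required area A = P / (eta * G) = 12700.0 / 228.36
A = 55.61 m^2

55.61


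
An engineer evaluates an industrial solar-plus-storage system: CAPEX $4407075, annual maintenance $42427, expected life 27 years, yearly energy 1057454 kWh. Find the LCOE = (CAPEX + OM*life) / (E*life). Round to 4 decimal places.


Total cost = CAPEX + OM * lifetime = 4407075 + 42427 * 27 = 4407075 + 1145529 = 5552604
Total generation = annual * lifetime = 1057454 * 27 = 28551258 kWh
LCOE = 5552604 / 28551258
LCOE = 0.1945 $/kWh

0.1945
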